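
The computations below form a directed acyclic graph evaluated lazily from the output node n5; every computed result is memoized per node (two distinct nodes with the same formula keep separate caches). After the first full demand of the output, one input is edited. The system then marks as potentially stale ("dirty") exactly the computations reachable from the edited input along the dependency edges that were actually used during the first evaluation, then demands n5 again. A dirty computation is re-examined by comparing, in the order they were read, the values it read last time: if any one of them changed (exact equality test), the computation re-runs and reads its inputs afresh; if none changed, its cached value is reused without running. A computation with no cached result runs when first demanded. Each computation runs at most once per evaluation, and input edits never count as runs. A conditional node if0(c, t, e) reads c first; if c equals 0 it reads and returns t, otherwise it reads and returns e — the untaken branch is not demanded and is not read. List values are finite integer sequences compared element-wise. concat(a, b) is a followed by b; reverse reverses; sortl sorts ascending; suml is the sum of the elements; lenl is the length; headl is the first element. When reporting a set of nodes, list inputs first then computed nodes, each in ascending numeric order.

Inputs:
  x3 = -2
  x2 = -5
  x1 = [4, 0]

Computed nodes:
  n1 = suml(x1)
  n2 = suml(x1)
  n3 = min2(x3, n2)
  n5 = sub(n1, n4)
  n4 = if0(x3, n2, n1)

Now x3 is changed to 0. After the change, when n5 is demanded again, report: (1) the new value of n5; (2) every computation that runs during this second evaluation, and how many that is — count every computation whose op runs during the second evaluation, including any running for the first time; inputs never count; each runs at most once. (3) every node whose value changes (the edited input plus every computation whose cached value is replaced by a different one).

Demanding n5 again yields 0.
2 computations run: n2, n4.
The nodes whose values change: x3.
Note the branch switch — n2 had no cache and runs now for the first time.

First demand of the output computes:
  n1 = suml([4, 0]) = 4
  n4 = if0(x3=-2 -> else branch n1) = 4
  n5 = sub(4, 4) = 0

After the edit, cleaning proceeds:
  n2: had never run; runs now, result 4.
  n4: a read changed (x3 -2->0) — executes, giving 4 — identical to its old value.
  n5: dirty, but its reads are unchanged (n1 unchanged, n4 unchanged); cached 0 stands.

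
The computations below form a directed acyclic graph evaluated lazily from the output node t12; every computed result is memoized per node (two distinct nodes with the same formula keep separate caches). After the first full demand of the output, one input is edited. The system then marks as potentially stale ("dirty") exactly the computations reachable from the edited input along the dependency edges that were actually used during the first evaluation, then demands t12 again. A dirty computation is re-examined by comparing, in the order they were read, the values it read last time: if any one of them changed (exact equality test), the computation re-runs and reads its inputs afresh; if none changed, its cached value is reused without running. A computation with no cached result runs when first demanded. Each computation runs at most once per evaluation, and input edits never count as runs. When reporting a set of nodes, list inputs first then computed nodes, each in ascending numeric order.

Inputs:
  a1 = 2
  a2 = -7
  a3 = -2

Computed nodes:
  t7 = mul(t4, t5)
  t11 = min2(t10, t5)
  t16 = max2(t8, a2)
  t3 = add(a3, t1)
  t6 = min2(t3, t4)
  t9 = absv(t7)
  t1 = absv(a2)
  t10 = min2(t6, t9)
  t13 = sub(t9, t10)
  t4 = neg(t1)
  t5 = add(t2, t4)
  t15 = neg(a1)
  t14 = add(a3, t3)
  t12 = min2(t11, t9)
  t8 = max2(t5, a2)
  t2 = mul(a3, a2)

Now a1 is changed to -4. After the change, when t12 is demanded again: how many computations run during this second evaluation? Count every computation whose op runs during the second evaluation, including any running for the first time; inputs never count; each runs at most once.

First demand of the output computes:
  t1 = absv(-7) = 7
  t2 = mul(-2, -7) = 14
  t3 = add(-2, 7) = 5
  t4 = neg(7) = -7
  t5 = add(14, -7) = 7
  t6 = min2(5, -7) = -7
  t7 = mul(-7, 7) = -49
  t9 = absv(-49) = 49
  t10 = min2(-7, 49) = -7
  t11 = min2(-7, 7) = -7
  t12 = min2(-7, 49) = -7

After the edit, cleaning proceeds:
  a1 only reaches undemanded nodes; the second demand re-runs nothing.

Note the shortcut — a1 feeds only undemanded nodes, so no recomputation happens.

0 computations run: none.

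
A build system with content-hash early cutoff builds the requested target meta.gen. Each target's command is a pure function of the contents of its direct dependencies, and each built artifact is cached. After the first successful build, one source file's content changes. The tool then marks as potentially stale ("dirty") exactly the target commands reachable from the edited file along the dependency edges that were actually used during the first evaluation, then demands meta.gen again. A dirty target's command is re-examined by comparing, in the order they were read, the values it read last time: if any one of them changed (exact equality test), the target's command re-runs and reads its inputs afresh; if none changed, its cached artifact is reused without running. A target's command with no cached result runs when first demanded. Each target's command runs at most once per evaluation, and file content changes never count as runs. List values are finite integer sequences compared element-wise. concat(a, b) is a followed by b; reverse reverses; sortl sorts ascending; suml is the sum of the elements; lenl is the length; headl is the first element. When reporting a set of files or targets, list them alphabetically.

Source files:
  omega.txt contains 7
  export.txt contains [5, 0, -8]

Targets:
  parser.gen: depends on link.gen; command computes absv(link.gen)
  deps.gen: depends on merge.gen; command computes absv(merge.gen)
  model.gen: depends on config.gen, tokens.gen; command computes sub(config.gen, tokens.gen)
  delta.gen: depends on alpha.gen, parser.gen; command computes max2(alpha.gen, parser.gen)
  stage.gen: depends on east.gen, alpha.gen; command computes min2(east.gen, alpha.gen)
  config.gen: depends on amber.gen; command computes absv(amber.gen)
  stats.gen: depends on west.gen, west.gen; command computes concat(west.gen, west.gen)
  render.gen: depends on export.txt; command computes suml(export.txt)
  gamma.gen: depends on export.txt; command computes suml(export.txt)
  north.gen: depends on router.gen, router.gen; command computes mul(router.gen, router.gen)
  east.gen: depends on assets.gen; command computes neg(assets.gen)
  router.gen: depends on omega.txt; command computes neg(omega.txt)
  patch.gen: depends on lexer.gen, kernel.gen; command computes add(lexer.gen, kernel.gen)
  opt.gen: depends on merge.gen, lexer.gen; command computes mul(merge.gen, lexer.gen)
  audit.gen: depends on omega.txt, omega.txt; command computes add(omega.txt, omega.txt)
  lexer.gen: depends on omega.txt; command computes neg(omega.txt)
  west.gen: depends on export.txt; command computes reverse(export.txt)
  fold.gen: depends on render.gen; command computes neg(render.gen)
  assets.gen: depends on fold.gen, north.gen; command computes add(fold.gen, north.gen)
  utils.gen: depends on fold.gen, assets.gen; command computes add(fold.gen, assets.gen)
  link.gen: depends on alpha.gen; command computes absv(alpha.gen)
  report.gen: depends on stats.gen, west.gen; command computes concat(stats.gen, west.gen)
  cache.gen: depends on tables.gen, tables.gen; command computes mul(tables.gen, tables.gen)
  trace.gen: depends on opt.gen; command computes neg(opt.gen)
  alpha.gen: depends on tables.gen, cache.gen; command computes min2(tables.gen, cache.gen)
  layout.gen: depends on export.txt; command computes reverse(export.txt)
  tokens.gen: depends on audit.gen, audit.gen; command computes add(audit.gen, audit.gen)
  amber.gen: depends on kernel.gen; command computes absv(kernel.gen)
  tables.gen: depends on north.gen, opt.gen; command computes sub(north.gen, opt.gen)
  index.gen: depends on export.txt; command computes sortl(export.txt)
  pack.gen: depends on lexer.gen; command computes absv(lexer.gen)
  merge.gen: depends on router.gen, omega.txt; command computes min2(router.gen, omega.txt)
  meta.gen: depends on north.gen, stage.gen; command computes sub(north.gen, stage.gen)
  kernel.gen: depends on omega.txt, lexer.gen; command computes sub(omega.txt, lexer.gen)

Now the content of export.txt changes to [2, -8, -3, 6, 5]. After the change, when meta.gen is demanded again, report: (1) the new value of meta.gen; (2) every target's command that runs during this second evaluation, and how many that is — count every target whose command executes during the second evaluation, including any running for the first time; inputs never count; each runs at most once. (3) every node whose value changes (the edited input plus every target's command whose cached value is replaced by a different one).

First evaluation (everything demanded from the output):
  lexer.gen = neg(7) = -7
  render.gen = suml([5, 0, -8]) = -3
  fold.gen = neg(-3) = 3
  router.gen = neg(7) = -7
  merge.gen = min2(-7, 7) = -7
  north.gen = mul(-7, -7) = 49
  assets.gen = add(3, 49) = 52
  east.gen = neg(52) = -52
  opt.gen = mul(-7, -7) = 49
  tables.gen = sub(49, 49) = 0
  cache.gen = mul(0, 0) = 0
  alpha.gen = min2(0, 0) = 0
  stage.gen = min2(-52, 0) = -52
  meta.gen = sub(49, -52) = 101

Propagation after the edit:
  render.gen: runs — export.txt [5, 0, -8]->[2, -8, -3, 6, 5]; result 2.
  fold.gen: runs — render.gen -3->2; result -2.
  assets.gen: runs — fold.gen 3->-2; result 47.
  east.gen: runs — assets.gen 52->47; result -47.
  stage.gen: runs — east.gen -52->-47; result -47.
  meta.gen: runs — stage.gen -52->-47; result 96.

New value of meta.gen: 96.
Target commands that run: assets.gen, east.gen, fold.gen, meta.gen, render.gen, stage.gen — 6 in total.
Values that change: assets.gen, east.gen, export.txt, fold.gen, meta.gen, render.gen, stage.gen.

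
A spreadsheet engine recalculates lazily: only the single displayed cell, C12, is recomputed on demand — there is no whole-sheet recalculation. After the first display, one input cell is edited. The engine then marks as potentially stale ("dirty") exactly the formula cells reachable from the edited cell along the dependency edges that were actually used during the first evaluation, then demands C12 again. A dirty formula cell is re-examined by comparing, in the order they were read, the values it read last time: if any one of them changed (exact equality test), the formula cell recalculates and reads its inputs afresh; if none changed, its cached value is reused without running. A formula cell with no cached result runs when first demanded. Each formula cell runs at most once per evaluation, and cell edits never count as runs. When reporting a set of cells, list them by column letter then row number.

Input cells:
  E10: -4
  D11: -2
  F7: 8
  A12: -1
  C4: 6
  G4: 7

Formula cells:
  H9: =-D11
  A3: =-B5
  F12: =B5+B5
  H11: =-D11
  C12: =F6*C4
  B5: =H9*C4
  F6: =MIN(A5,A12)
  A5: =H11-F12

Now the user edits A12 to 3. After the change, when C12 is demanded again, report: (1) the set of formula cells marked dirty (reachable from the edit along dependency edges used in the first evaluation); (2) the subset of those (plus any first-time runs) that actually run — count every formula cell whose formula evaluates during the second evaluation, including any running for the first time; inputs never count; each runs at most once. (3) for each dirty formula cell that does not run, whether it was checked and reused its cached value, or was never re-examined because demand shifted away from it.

First evaluation (everything demanded from the output):
  H9 = -(-2) = 2
  B5 = 2 * 6 = 12
  F12 = 12 + 12 = 24
  H11 = -(-2) = 2
  A5 = 2 - 24 = -22
  F6 = MIN(-22, -1) = -22
  C12 = -22 * 6 = -132

Propagation after the edit:
  F6: runs — A12 -1->3; result -22 (same value as before).
  C12: checked — values it read are unchanged (F6 unchanged, C4 unchanged); reused cached -132 without running.

Key observation: the change is absorbed at F6 — it re-runs but produces the same value, and the output's value is unchanged.

Marked dirty: C12, F6.
Formula cells that run: F6 — 1 in total.
Checked but reused from cache: C12.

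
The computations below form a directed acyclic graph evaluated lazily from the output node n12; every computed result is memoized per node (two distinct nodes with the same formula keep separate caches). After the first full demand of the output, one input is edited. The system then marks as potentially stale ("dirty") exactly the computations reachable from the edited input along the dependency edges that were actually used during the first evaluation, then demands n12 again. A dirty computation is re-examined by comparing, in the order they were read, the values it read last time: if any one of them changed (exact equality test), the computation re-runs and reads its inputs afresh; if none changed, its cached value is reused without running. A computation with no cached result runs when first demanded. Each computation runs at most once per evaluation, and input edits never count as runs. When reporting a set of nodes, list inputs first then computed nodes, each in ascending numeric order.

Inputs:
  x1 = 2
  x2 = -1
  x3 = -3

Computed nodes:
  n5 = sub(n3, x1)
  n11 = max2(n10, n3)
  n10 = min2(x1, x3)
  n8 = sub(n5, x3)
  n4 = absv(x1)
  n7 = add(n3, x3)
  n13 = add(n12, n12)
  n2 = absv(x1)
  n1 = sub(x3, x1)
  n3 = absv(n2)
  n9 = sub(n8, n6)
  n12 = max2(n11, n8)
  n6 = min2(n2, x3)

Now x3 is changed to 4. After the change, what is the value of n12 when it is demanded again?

Demanding n12 again yields 2.

First demand of the output computes:
  n2 = absv(2) = 2
  n3 = absv(2) = 2
  n5 = sub(2, 2) = 0
  n8 = sub(0, -3) = 3
  n10 = min2(2, -3) = -3
  n11 = max2(-3, 2) = 2
  n12 = max2(2, 3) = 3

After the edit, cleaning proceeds:
  n8: a read changed (x3 -3->4) — executes, giving -4.
  n10: a read changed (x3 -3->4) — executes, giving 2.
  n11: a read changed (n10 -3->2) — executes, giving 2 — identical to its old value.
  n12: a read changed (n8 3->-4) — executes, giving 2.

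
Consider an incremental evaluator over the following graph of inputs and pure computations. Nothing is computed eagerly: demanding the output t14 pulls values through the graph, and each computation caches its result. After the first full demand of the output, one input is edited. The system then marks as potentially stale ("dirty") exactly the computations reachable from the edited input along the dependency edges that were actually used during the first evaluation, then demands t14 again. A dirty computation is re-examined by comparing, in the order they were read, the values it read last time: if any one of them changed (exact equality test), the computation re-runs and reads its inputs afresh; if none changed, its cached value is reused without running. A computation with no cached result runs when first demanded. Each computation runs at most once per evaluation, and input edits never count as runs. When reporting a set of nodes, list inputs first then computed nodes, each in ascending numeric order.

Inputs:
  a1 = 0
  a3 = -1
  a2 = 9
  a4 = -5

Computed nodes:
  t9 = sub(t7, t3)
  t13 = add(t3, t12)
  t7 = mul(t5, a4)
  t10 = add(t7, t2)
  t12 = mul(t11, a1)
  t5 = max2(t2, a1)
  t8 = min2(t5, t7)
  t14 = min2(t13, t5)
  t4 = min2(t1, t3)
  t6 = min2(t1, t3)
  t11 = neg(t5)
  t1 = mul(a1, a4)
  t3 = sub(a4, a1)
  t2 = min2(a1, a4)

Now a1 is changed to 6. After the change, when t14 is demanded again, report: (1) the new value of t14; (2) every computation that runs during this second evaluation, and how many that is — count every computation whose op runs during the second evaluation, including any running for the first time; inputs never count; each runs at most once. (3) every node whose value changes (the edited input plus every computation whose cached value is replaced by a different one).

t14 now evaluates to -47.
Run set: t2, t3, t5, t11, t12, t13, t14 (7 run).
Changed values: a1, t3, t5, t11, t12, t13, t14.

Initial pass — values computed on the first demand:
  t2 = min2(0, -5) = -5
  t3 = sub(-5, 0) = -5
  t5 = max2(-5, 0) = 0
  t11 = neg(0) = 0
  t12 = mul(0, 0) = 0
  t13 = add(-5, 0) = -5
  t14 = min2(-5, 0) = -5

Second demand — change propagation:
  t2: re-runs because a1 0->6; new result -5 (unchanged).
  t3: re-runs because a1 0->6; new result -11.
  t5: re-runs because a1 0->6; new result 6.
  t11: re-runs because t5 0->6; new result -6.
  t12: re-runs because t11 0->-6; a1 0->6; new result -36.
  t13: re-runs because t3 -5->-11; t12 0->-36; new result -47.
  t14: re-runs because t13 -5->-47; t5 0->6; new result -47.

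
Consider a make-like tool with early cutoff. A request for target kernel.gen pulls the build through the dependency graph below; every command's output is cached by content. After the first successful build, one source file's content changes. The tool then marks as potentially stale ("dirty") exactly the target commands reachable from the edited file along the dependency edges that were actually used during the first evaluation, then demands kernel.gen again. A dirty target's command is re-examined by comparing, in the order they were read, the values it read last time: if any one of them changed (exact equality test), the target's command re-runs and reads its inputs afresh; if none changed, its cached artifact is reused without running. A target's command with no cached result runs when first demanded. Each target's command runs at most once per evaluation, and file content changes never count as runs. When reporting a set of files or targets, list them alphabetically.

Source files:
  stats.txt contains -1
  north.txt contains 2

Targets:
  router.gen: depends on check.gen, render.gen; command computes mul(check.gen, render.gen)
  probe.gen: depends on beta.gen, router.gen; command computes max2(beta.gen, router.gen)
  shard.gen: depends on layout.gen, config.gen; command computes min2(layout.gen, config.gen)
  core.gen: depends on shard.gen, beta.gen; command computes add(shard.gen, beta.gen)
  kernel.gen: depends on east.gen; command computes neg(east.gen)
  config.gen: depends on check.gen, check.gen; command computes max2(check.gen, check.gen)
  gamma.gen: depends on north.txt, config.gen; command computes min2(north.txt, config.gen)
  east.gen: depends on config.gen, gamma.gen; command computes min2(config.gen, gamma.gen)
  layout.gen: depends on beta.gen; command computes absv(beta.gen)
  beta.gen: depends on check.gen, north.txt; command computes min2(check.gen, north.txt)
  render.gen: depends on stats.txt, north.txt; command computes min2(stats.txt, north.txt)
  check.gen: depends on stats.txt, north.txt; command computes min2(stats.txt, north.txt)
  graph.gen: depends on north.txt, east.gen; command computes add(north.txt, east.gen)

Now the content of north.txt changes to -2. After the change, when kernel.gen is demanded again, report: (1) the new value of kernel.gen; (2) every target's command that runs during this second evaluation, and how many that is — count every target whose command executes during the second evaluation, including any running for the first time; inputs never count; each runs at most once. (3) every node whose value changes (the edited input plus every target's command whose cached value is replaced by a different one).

Demanding kernel.gen again yields 2.
5 target commands run: check.gen, config.gen, east.gen, gamma.gen, kernel.gen.
The nodes whose values change: check.gen, config.gen, east.gen, gamma.gen, kernel.gen, north.txt.

First demand of the output computes:
  check.gen = min2(-1, 2) = -1
  config.gen = max2(-1, -1) = -1
  gamma.gen = min2(2, -1) = -1
  east.gen = min2(-1, -1) = -1
  kernel.gen = neg(-1) = 1

After the edit, cleaning proceeds:
  check.gen: a read changed (north.txt 2->-2) — executes, giving -2.
  config.gen: a read changed (check.gen -1->-2; check.gen -1->-2) — executes, giving -2.
  gamma.gen: a read changed (north.txt 2->-2; config.gen -1->-2) — executes, giving -2.
  east.gen: a read changed (config.gen -1->-2; gamma.gen -1->-2) — executes, giving -2.
  kernel.gen: a read changed (east.gen -1->-2) — executes, giving 2.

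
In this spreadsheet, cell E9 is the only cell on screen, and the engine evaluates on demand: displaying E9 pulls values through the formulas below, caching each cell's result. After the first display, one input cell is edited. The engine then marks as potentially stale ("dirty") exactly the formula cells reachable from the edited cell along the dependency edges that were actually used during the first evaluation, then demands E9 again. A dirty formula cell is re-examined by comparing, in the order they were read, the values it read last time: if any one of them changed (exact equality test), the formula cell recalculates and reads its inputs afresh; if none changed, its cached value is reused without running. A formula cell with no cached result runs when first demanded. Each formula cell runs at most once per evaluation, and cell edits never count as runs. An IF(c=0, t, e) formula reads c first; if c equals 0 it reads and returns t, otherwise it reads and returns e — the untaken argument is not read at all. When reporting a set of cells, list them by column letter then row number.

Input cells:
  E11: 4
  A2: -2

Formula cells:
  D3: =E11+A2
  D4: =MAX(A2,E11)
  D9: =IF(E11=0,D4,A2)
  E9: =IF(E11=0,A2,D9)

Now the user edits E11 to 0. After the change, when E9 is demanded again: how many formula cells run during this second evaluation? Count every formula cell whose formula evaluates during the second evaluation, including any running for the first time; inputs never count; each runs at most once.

Run set: E9 (1 run).
The important point: the flipped condition redirects demand; D9 is left stale, never re-checked.

Initial pass — values computed on the first demand:
  D9 = IF(E11=0: E11=4 -> else branch A2) = -2
  E9 = IF(E11=0: E11=4 -> else branch D9) = -2

Second demand — change propagation:
  D9: dirty yet unreached — the second evaluation never asks for it.
  E9: re-runs because E11 4->0; new result -2 (unchanged).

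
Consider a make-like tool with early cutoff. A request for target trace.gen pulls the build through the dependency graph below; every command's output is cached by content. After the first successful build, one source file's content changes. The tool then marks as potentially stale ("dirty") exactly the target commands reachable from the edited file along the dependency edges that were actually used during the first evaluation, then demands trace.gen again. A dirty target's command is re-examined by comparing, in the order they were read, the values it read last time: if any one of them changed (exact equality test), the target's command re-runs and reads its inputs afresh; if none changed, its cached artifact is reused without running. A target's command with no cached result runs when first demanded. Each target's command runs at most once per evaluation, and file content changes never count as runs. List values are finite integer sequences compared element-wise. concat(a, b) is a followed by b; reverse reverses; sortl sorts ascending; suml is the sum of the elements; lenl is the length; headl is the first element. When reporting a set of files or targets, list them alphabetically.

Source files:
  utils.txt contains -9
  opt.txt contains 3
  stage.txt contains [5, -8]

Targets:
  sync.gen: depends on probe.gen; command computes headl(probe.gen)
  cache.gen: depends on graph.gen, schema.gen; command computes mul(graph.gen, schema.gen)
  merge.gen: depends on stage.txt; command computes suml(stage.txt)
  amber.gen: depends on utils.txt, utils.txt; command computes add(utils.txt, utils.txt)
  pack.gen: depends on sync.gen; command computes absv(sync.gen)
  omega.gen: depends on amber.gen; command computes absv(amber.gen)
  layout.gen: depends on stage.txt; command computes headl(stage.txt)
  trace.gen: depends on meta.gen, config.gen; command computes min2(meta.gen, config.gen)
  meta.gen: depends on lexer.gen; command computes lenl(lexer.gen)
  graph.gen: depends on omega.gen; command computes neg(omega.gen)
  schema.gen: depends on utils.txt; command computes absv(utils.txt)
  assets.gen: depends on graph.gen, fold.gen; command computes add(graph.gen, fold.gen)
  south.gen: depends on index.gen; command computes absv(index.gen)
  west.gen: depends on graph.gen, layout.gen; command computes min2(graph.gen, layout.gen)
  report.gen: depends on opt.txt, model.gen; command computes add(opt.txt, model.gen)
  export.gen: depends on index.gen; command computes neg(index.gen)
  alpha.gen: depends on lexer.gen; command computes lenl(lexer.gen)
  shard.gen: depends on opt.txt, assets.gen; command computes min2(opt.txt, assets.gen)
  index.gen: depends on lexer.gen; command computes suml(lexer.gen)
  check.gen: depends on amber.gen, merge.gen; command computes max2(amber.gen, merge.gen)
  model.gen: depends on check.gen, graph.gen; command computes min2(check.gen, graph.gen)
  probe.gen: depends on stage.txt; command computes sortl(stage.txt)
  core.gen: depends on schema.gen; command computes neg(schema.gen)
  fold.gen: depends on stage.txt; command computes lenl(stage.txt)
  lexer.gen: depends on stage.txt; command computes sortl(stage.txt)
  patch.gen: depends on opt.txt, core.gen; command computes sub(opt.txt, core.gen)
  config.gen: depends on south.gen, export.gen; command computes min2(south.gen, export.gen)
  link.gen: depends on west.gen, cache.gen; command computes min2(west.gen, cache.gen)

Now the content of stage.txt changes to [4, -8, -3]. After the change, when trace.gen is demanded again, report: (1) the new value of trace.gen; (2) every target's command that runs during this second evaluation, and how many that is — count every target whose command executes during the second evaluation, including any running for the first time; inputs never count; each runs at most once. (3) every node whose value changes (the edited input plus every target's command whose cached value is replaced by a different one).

Demanding trace.gen again yields 3.
7 target commands run: config.gen, export.gen, index.gen, lexer.gen, meta.gen, south.gen, trace.gen.
The nodes whose values change: config.gen, export.gen, index.gen, lexer.gen, meta.gen, south.gen, stage.txt, trace.gen.

First demand of the output computes:
  lexer.gen = sortl([5, -8]) = [-8, 5]
  index.gen = suml([-8, 5]) = -3
  export.gen = neg(-3) = 3
  meta.gen = lenl([-8, 5]) = 2
  south.gen = absv(-3) = 3
  config.gen = min2(3, 3) = 3
  trace.gen = min2(2, 3) = 2

After the edit, cleaning proceeds:
  lexer.gen: a read changed (stage.txt [5, -8]->[4, -8, -3]) — executes, giving [-8, -3, 4].
  index.gen: a read changed (lexer.gen [-8, 5]->[-8, -3, 4]) — executes, giving -7.
  export.gen: a read changed (index.gen -3->-7) — executes, giving 7.
  meta.gen: a read changed (lexer.gen [-8, 5]->[-8, -3, 4]) — executes, giving 3.
  south.gen: a read changed (index.gen -3->-7) — executes, giving 7.
  config.gen: a read changed (south.gen 3->7; export.gen 3->7) — executes, giving 7.
  trace.gen: a read changed (meta.gen 2->3; config.gen 3->7) — executes, giving 3.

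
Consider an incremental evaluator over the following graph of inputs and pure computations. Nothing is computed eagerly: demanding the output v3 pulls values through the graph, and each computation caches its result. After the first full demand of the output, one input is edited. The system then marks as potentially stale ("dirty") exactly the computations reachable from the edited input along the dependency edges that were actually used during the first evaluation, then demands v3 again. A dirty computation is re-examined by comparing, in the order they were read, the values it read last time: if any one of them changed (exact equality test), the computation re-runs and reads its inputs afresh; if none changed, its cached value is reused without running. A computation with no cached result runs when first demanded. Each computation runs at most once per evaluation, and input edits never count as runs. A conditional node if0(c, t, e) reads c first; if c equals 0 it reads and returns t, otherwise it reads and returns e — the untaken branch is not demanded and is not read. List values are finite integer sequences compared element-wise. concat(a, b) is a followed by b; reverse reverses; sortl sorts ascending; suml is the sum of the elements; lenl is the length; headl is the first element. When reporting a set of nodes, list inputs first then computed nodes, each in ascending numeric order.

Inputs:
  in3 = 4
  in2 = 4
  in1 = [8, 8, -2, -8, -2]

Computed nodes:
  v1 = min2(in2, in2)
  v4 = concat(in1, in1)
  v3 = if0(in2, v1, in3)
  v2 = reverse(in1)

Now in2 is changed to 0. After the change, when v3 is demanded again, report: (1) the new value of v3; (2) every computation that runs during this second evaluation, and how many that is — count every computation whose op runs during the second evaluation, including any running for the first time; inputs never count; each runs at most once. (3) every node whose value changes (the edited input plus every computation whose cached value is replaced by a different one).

v3 now evaluates to 0.
Run set: v1, v3 (2 run).
Changed values: in2, v3.
The important point: the flipped condition pulls in fresh nodes; v1 runs for the first time.

Initial pass — values computed on the first demand:
  v3 = if0(in2=4 -> else branch in3) = 4

Second demand — change propagation:
  v1: newly demanded (no cache) — executes and yields 0.
  v3: re-runs because in2 4->0; new result 0.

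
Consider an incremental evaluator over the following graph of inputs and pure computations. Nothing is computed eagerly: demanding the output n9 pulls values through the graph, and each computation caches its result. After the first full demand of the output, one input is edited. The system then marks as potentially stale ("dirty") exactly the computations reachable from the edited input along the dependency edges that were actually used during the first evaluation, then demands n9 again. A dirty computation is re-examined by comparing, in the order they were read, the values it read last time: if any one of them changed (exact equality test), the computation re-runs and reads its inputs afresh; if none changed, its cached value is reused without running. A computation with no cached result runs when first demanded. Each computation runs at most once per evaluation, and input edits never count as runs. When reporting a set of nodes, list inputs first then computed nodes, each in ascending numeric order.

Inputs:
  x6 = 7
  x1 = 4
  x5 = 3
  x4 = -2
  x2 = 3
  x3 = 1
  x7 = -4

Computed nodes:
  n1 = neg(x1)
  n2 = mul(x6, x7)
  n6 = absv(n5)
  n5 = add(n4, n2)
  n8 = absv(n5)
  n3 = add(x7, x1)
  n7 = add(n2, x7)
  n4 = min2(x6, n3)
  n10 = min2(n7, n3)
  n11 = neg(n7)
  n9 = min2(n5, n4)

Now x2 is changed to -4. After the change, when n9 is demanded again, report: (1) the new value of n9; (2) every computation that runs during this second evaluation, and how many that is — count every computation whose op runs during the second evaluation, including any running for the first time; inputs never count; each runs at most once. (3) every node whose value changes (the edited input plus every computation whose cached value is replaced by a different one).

Initial pass — values computed on the first demand:
  n2 = mul(7, -4) = -28
  n3 = add(-4, 4) = 0
  n4 = min2(7, 0) = 0
  n5 = add(0, -28) = -28
  n9 = min2(-28, 0) = -28

Second demand — change propagation:
  no demanded computation ever read x2, so the edit dirties nothing and nothing runs.

The important point: nothing the output needs ever reads x2, so the edit is invisible to it.

n9 now evaluates to -28.
Run set: none (0 run).
Changed values: x2.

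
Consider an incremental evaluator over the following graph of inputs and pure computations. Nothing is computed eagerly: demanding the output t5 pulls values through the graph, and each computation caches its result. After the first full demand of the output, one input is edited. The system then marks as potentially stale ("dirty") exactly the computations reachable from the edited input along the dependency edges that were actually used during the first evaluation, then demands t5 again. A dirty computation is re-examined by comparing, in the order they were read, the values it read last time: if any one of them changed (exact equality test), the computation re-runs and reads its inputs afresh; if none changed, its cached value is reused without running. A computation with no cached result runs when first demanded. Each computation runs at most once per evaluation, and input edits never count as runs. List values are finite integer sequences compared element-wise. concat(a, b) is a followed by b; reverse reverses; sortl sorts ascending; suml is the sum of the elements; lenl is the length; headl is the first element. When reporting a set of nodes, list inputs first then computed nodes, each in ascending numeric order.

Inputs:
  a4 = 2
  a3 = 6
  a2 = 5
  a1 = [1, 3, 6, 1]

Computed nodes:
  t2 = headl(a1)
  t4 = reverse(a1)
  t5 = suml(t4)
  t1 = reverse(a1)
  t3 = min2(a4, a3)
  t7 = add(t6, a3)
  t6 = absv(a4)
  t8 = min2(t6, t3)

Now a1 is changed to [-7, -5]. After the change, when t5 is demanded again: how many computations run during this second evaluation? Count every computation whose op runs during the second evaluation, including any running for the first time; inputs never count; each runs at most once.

Initial pass — values computed on the first demand:
  t4 = reverse([1, 3, 6, 1]) = [1, 6, 3, 1]
  t5 = suml([1, 6, 3, 1]) = 11

Second demand — change propagation:
  t4: re-runs because a1 [1, 3, 6, 1]->[-7, -5]; new result [-5, -7].
  t5: re-runs because t4 [1, 6, 3, 1]->[-5, -7]; new result -12.

Run set: t4, t5 (2 run).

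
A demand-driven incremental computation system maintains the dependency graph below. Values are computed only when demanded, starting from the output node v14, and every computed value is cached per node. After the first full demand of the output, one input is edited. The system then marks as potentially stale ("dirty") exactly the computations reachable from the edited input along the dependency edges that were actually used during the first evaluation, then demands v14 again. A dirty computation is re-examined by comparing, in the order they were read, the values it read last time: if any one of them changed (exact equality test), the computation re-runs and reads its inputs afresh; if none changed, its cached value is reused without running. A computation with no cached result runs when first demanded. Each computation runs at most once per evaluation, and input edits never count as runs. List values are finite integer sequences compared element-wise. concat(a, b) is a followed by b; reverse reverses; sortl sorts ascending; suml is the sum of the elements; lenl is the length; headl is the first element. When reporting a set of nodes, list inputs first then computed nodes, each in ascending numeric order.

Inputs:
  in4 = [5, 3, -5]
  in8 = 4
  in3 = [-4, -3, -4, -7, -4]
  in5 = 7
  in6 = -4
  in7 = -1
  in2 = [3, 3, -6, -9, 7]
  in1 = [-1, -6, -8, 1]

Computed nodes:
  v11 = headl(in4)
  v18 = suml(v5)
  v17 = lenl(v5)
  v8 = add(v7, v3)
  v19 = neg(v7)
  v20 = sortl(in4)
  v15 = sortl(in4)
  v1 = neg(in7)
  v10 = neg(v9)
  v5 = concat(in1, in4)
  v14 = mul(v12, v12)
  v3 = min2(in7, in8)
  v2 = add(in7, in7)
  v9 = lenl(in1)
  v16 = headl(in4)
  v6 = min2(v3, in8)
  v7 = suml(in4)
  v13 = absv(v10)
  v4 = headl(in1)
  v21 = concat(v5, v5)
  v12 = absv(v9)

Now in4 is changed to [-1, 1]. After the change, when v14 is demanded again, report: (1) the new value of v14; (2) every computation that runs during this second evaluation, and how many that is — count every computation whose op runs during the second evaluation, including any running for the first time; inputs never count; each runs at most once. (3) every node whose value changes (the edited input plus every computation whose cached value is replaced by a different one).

New value of v14: 16.
Computations that run: none — 0 in total.
Values that change: in4.
Key observation: in4 is never demanded by the output, so the edit triggers no recomputation at all.

First evaluation (everything demanded from the output):
  v9 = lenl([-1, -6, -8, 1]) = 4
  v12 = absv(4) = 4
  v14 = mul(4, 4) = 16

Propagation after the edit:
  in4 feeds no computation that the output demands — nothing is marked dirty and nothing runs.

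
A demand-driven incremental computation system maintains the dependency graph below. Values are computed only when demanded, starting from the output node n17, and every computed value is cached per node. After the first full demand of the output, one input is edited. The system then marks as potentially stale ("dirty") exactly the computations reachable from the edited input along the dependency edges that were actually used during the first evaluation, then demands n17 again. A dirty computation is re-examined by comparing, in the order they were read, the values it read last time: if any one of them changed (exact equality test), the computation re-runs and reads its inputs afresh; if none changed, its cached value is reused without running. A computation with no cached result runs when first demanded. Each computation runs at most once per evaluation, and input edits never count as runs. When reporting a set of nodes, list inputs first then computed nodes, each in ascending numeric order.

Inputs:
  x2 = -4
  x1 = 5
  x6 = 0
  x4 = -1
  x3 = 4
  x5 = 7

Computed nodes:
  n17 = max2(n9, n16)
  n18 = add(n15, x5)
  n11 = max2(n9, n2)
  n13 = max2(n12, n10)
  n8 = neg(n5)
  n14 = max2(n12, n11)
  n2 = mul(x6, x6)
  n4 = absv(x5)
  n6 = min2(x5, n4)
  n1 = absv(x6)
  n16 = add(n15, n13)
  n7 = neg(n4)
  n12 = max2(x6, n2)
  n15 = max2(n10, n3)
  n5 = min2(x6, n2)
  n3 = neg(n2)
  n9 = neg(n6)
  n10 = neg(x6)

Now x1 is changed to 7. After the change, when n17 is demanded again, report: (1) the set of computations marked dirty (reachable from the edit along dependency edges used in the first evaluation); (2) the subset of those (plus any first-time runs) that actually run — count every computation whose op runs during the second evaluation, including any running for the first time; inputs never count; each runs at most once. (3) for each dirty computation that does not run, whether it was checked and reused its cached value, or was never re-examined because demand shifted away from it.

Marked dirty: none.
Computations that run: none — 0 in total.
Every dirty computation ran.
Key observation: x1 is never demanded by the output, so the edit triggers no recomputation at all.

First evaluation (everything demanded from the output):
  n2 = mul(0, 0) = 0
  n3 = neg(0) = 0
  n4 = absv(7) = 7
  n6 = min2(7, 7) = 7
  n9 = neg(7) = -7
  n10 = neg(0) = 0
  n12 = max2(0, 0) = 0
  n13 = max2(0, 0) = 0
  n15 = max2(0, 0) = 0
  n16 = add(0, 0) = 0
  n17 = max2(-7, 0) = 0

Propagation after the edit:
  x1 feeds no computation that the output demands — nothing is marked dirty and nothing runs.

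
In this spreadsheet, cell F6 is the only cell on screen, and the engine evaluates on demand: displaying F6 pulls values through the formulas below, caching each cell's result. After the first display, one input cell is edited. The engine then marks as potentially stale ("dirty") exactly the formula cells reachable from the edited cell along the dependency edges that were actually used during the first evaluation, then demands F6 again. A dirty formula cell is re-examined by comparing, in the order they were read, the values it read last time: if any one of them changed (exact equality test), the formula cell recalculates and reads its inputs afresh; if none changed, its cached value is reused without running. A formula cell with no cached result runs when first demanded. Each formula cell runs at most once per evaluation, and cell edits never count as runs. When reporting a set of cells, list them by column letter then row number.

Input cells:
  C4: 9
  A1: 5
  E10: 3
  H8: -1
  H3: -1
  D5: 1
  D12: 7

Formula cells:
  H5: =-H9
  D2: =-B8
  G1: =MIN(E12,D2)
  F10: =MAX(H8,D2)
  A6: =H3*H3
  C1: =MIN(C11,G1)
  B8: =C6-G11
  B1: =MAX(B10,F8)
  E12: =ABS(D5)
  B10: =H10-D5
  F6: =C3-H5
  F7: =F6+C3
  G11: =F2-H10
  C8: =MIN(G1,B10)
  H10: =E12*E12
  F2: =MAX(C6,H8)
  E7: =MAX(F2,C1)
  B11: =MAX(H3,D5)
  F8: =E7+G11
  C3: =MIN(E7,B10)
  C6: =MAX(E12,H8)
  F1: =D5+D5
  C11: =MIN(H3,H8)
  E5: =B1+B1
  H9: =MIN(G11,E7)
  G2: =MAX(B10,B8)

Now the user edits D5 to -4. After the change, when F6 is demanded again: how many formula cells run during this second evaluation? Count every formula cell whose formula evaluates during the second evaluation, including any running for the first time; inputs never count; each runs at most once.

Initial pass — values computed on the first demand:
  C11 = MIN(-1, -1) = -1
  E12 = ABS(1) = 1
  C6 = MAX(1, -1) = 1
  F2 = MAX(1, -1) = 1
  H10 = 1 * 1 = 1
  B10 = 1 - 1 = 0
  G11 = 1 - 1 = 0
  B8 = 1 - 0 = 1
  D2 = -(1) = -1
  G1 = MIN(1, -1) = -1
  C1 = MIN(-1, -1) = -1
  E7 = MAX(1, -1) = 1
  C3 = MIN(1, 0) = 0
  H9 = MIN(0, 1) = 0
  H5 = -(0) = 0
  F6 = 0 - 0 = 0

Second demand — change propagation:
  E12: re-runs because D5 1->-4; new result 4.
  C6: re-runs because E12 1->4; new result 4.
  F2: re-runs because C6 1->4; new result 4.
  H10: re-runs because E12 1->4; E12 1->4; new result 16.
  B10: re-runs because H10 1->16; D5 1->-4; new result 20.
  G11: re-runs because F2 1->4; H10 1->16; new result -12.
  B8: re-runs because C6 1->4; G11 0->-12; new result 16.
  D2: re-runs because B8 1->16; new result -16.
  G1: re-runs because E12 1->4; D2 -1->-16; new result -16.
  C1: re-runs because G1 -1->-16; new result -16.
  E7: re-runs because F2 1->4; C1 -1->-16; new result 4.
  C3: re-runs because E7 1->4; B10 0->20; new result 4.
  H9: re-runs because G11 0->-12; E7 1->4; new result -12.
  H5: re-runs because H9 0->-12; new result 12.
  F6: re-runs because C3 0->4; H5 0->12; new result -8.

Run set: B8, B10, C1, C3, C6, D2, E7, E12, F2, F6, G1, G11, H5, H9, H10 (15 run).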